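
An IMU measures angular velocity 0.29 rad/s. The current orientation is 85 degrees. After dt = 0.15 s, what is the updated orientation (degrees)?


delta_theta = w * dt = 0.29 * 0.15 = 0.0435 rad
= 2.4924 deg
theta_new = 85 + 2.4924 = 87.4924 deg


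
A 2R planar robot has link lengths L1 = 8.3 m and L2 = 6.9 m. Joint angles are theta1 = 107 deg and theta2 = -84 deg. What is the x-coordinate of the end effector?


Convert angles to radians: theta1 = 1.8675, theta2 = -1.4661
x = L1*cos(theta1) + L2*cos(theta1+theta2)
x = -2.4267 + 6.3515
x = 3.9248


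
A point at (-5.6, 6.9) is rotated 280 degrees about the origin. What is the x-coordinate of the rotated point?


x' = x*cos(theta) - y*sin(theta)
cos(280 deg) = 0.1736, sin(280 deg) = -0.9848
x' = -5.6 * 0.1736 - 6.9 * -0.9848
= -0.9724 - -6.7952
= 5.8227


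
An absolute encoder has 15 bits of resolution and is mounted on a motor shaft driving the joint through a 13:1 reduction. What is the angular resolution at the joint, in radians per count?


counts = 2^15 = 32768
effective counts at joint = 32768 * 13 = 425984
resolution = 2*pi / 425984
= 1.4750e-05 rad/count


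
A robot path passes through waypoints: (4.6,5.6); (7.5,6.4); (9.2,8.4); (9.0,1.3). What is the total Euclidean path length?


Segment lengths:
  seg1 = sqrt((2.9)^2 + (0.8)^2) = 3.0083
  seg2 = sqrt((1.7)^2 + (2.0)^2) = 2.6249
  seg3 = sqrt((-0.2)^2 + (-7.1)^2) = 7.1028
Total = 12.736


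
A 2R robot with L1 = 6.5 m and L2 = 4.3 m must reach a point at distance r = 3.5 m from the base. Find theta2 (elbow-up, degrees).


cos(theta2) = (r^2 - L1^2 - L2^2) / (2*L1*L2)
cos(theta2) = (12.25 - 42.25 - 18.49) / 55.9
cos(theta2) = -0.867442
theta2 = 150.1627 degrees


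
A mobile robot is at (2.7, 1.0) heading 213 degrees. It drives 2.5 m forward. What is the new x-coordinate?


x_new = x0 + d*cos(theta)
= 2.7 + 2.5*cos(213)
= 2.7 + -2.0967
= 0.6033


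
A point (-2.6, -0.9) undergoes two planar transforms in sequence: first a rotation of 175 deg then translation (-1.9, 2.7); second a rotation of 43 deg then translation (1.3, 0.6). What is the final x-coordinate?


After transform 1:
x1 = cos(175)*-2.6 - sin(175)*-0.9 + -1.9 = 0.7685
y1 = sin(175)*-2.6 + cos(175)*-0.9 + 2.7 = 3.37
After transform 2:
x2 = cos(43)*0.7685 - sin(43)*3.37 + 1.3
= -0.4362


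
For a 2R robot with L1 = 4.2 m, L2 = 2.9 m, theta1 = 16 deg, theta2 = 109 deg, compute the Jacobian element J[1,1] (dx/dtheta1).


J[1,1] = -L1*sin(t1) - L2*sin(t1+t2)
= -4.2*sin(16) - 2.9*sin(125)
= -3.5332


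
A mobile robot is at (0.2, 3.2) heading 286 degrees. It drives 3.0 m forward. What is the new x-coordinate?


x_new = x0 + d*cos(theta)
= 0.2 + 3.0*cos(286)
= 0.2 + 0.8269
= 1.0269


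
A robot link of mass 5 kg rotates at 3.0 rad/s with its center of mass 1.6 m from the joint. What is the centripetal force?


F = m * omega^2 * r
= 5 * 3.0^2 * 1.6
= 5 * 9.0 * 1.6
= 72.0 N


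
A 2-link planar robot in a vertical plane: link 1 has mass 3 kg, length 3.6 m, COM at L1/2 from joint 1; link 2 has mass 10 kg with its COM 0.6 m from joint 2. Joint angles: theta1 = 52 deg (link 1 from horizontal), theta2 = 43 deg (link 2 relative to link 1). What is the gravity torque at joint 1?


Horizontal distance from joint 1 to link-1 COM:
  x_c1 = (L1/2)*cos(t1) = 1.8 * 0.6157 = 1.1082 m
Horizontal distance from joint 1 to link-2 COM:
  x_c2 = L1*cos(t1) + Lc2*cos(t1+t2)
       = 3.6*0.6157 + 0.6*-0.0872 = 2.1641 m
tau1 = m1*g*x_c1 + m2*g*x_c2
     = 3*9.81*1.1082 + 10*9.81*2.1641
     = 32.6141 + 212.297
     = 244.9111 Nm


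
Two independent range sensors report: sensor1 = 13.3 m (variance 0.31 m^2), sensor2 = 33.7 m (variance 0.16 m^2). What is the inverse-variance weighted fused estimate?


w1 = (1/var1) / (1/var1 + 1/var2)
   = 3.2258 / (3.2258 + 6.25) = 0.3404
w2 = 1 - w1 = 0.6596
fused = w1*s1 + w2*s2 = 4.5277 + 22.2277
= 26.7553 m


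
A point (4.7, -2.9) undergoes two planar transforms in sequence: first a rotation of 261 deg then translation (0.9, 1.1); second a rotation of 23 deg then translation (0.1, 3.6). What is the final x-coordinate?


After transform 1:
x1 = cos(261)*4.7 - sin(261)*-2.9 + 0.9 = -2.6995
y1 = sin(261)*4.7 + cos(261)*-2.9 + 1.1 = -3.0885
After transform 2:
x2 = cos(23)*-2.6995 - sin(23)*-3.0885 + 0.1
= -1.1782


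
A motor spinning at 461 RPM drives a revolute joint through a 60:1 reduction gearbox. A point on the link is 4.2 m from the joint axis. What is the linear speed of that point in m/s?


omega_motor = 461 * 2*pi/60 = 48.2758 rad/s
omega_joint = omega_motor / 60 = 0.8046 rad/s
v = omega_joint * r = 0.8046 * 4.2
= 3.3793 m/s


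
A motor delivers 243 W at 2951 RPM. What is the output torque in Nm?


omega = 2951 * 2*pi/60 = 309.028 rad/s
tau = P / omega = 243 / 309.028
= 0.7863 Nm


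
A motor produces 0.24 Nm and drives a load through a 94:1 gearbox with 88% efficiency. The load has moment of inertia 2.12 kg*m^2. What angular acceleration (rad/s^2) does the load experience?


tau_out = tau_motor * N * eta
= 0.24 * 94 * 0.88 = 19.8528 Nm
alpha = tau_out / I = 19.8528 / 2.12
= 9.3645 rad/s^2


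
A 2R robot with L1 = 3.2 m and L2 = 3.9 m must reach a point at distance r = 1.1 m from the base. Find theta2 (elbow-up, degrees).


cos(theta2) = (r^2 - L1^2 - L2^2) / (2*L1*L2)
cos(theta2) = (1.21 - 10.24 - 15.21) / 24.96
cos(theta2) = -0.971154
theta2 = 166.2047 degrees


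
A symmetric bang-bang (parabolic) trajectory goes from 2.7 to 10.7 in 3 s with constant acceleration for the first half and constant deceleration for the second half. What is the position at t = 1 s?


Symmetric rest-to-rest: each phase covers (pf-p0)/2 in time T/2. 0.5*a*(T/2)^2 = (pf-p0)/2 => a = 4*(pf-p0)/T^2
a = 4*(10.7-2.7)/3^2 = 3.5556
t = 1 is in the acceleration phase (t <= T/2).
p = p0 + 0.5*a*t^2 = 2.7 + 0.5*3.5556*1^2
= 4.4778


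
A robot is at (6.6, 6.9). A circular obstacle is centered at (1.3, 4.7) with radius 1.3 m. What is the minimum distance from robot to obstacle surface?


center_dist = sqrt((6.6-1.3)^2 + (6.9-4.7)^2)
= sqrt(28.09 + 4.84)
= 5.7385
min_dist = center_dist - radius = 5.7385 - 1.3 = 4.4385 m


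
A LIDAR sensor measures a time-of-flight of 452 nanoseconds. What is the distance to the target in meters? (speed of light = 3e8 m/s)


tof = 452 ns = 4.52e-07 s
dist = c * tof / 2
= 3e8 * 4.52e-07 / 2
= 67.8 m


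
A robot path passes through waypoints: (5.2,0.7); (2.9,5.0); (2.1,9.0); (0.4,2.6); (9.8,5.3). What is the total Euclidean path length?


Segment lengths:
  seg1 = sqrt((-2.3)^2 + (4.3)^2) = 4.8765
  seg2 = sqrt((-0.8)^2 + (4.0)^2) = 4.0792
  seg3 = sqrt((-1.7)^2 + (-6.4)^2) = 6.6219
  seg4 = sqrt((9.4)^2 + (2.7)^2) = 9.7801
Total = 25.3577


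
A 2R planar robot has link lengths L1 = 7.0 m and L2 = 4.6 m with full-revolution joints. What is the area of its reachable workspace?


r_max = L1 + L2 = 11.6 m
r_min = |L1 - L2| = 2.4 m
Area = pi*(r_max^2 - r_min^2)
= pi*(134.56 - 5.76)
= pi * 128.8
= 404.6371 m^2


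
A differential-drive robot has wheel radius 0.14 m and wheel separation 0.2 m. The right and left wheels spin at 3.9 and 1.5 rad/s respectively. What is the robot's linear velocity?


vR = r*wR = 0.14*3.9 = 0.546 m/s
vL = r*wL = 0.14*1.5 = 0.21 m/s
v = (vR+vL)/2 = 0.378 m/s
omega = (vR-vL)/L = 1.68 rad/s
linear velocity = 0.378 m/s


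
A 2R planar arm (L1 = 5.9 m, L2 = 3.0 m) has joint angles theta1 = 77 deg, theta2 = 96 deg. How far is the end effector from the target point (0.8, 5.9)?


End effector via forward kinematics:
x = L1*cos(t1) + L2*cos(t1+t2) = -1.6504
y = L1*sin(t1) + L2*sin(t1+t2) = 6.1144
Distance to target:
d = sqrt((0.8 - -1.6504)^2 + (5.9 - 6.1144)^2)
= sqrt(6.0046 + 0.046)
= 2.4598 m


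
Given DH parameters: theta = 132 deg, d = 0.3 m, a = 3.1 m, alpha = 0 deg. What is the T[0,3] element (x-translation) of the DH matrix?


T[0,3] = a * cos(theta)
= 3.1 * cos(132 deg)
= 3.1 * -0.6691
= -2.0743


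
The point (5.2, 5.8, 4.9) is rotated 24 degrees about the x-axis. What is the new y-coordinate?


Rotation about x-axis: y' = y*cos(theta) - z*sin(theta)
= 5.8 * 0.9135 - 4.9 * 0.4067
= 3.3056


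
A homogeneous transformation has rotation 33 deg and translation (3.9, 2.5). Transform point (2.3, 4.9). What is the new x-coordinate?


x' = cos(theta)*px - sin(theta)*py + tx
= 0.8387*2.3 - 0.5446*4.9 + 3.9
= 3.1602


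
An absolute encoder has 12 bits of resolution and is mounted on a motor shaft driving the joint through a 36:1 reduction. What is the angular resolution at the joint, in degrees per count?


counts = 2^12 = 4096
effective counts at joint = 4096 * 36 = 147456
resolution = 360 / 147456
= 0.0024 deg/count


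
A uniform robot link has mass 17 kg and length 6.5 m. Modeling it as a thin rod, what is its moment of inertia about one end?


I = (1/3) * m * L^2
= (1/3) * 17 * 6.5^2
= 0.333333 * 17 * 42.25
= 239.4167 kg*m^2


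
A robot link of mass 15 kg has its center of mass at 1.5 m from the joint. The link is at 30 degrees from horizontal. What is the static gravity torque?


tau = m*g*L*cos(angle)
= 15 * 9.81 * 1.5 * cos(30 deg)
= 15 * 9.81 * 1.5 * 0.866
= 191.1535 Nm


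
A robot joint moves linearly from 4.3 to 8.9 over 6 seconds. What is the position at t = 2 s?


s = t/T = 2/6 = 0.3333
p(t) = p0 + (pf-p0)*s
= 4.3 + (8.9 - 4.3) * 0.3333
= 5.8333


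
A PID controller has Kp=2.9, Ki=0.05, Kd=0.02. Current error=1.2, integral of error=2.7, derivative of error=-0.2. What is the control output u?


u = Kp*e + Ki*int(e) + Kd*de/dt
= 2.9*1.2 + 0.05*2.7 + 0.02*(-0.2)
= 3.48 + 0.135 + -0.004
= 3.611


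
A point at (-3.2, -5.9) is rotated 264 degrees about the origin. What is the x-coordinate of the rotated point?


x' = x*cos(theta) - y*sin(theta)
cos(264 deg) = -0.1045, sin(264 deg) = -0.9945
x' = -3.2 * -0.1045 - -5.9 * -0.9945
= 0.3345 - 5.8677
= -5.5332


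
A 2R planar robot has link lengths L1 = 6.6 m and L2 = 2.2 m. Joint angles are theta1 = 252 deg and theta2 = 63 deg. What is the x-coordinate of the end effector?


Convert angles to radians: theta1 = 4.3982, theta2 = 1.0996
x = L1*cos(theta1) + L2*cos(theta1+theta2)
x = -2.0395 + 1.5556
x = -0.4839


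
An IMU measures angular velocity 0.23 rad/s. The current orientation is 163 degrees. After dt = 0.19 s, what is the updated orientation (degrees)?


delta_theta = w * dt = 0.23 * 0.19 = 0.0437 rad
= 2.5038 deg
theta_new = 163 + 2.5038 = 165.5038 deg


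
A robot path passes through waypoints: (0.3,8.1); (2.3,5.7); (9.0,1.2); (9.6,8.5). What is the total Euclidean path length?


Segment lengths:
  seg1 = sqrt((2.0)^2 + (-2.4)^2) = 3.1241
  seg2 = sqrt((6.7)^2 + (-4.5)^2) = 8.0709
  seg3 = sqrt((0.6)^2 + (7.3)^2) = 7.3246
Total = 18.5197


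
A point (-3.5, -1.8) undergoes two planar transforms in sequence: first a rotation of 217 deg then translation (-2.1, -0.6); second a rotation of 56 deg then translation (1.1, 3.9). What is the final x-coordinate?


After transform 1:
x1 = cos(217)*-3.5 - sin(217)*-1.8 + -2.1 = -0.388
y1 = sin(217)*-3.5 + cos(217)*-1.8 + -0.6 = 2.9439
After transform 2:
x2 = cos(56)*-0.388 - sin(56)*2.9439 + 1.1
= -1.5576


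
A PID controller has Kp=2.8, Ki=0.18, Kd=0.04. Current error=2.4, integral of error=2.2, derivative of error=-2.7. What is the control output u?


u = Kp*e + Ki*int(e) + Kd*de/dt
= 2.8*2.4 + 0.18*2.2 + 0.04*(-2.7)
= 6.72 + 0.396 + -0.108
= 7.008


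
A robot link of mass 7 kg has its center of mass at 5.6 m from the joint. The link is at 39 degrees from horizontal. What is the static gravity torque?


tau = m*g*L*cos(angle)
= 7 * 9.81 * 5.6 * cos(39 deg)
= 7 * 9.81 * 5.6 * 0.7771
= 298.853 Nm


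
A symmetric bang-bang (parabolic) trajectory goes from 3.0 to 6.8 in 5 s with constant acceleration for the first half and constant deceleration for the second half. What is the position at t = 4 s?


Symmetric rest-to-rest: each phase covers (pf-p0)/2 in time T/2. 0.5*a*(T/2)^2 = (pf-p0)/2 => a = 4*(pf-p0)/T^2
a = 4*(6.8-3.0)/5^2 = 0.608
t = 4 is in the deceleration phase (t > T/2).
p = pf - 0.5*a*(T-t)^2 = 6.8 - 0.5*0.608*1^2
= 6.496


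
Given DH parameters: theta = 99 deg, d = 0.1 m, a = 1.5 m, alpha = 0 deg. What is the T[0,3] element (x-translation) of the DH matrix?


T[0,3] = a * cos(theta)
= 1.5 * cos(99 deg)
= 1.5 * -0.1564
= -0.2347


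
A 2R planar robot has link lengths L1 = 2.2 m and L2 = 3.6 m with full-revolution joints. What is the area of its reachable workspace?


r_max = L1 + L2 = 5.8 m
r_min = |L1 - L2| = 1.4 m
Area = pi*(r_max^2 - r_min^2)
= pi*(33.64 - 1.96)
= pi * 31.68
= 99.5257 m^2


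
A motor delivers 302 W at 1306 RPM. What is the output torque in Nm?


omega = 1306 * 2*pi/60 = 136.764 rad/s
tau = P / omega = 302 / 136.764
= 2.2082 Nm


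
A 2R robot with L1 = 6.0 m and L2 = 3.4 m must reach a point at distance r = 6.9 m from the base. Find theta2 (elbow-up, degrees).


cos(theta2) = (r^2 - L1^2 - L2^2) / (2*L1*L2)
cos(theta2) = (47.61 - 36.0 - 11.56) / 40.8
cos(theta2) = 0.001225
theta2 = 89.9298 degrees


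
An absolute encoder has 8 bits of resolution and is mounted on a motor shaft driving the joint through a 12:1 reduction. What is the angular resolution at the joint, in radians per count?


counts = 2^8 = 256
effective counts at joint = 256 * 12 = 3072
resolution = 2*pi / 3072
= 0.002 rad/count


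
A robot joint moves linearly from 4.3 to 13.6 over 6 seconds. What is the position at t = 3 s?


s = t/T = 3/6 = 0.5
p(t) = p0 + (pf-p0)*s
= 4.3 + (13.6 - 4.3) * 0.5
= 8.95


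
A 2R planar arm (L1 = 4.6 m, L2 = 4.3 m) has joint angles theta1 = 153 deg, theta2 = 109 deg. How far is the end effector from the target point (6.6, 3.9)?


End effector via forward kinematics:
x = L1*cos(t1) + L2*cos(t1+t2) = -4.6971
y = L1*sin(t1) + L2*sin(t1+t2) = -2.1698
Distance to target:
d = sqrt((6.6 - -4.6971)^2 + (3.9 - -2.1698)^2)
= sqrt(127.6239 + 36.8424)
= 12.8244 m


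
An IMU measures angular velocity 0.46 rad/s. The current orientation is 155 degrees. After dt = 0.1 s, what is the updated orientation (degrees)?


delta_theta = w * dt = 0.46 * 0.1 = 0.046 rad
= 2.6356 deg
theta_new = 155 + 2.6356 = 157.6356 deg


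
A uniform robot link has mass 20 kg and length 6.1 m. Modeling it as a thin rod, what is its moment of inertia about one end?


I = (1/3) * m * L^2
= (1/3) * 20 * 6.1^2
= 0.333333 * 20 * 37.21
= 248.0667 kg*m^2


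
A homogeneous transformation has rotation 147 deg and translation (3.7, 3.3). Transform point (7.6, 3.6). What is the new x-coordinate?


x' = cos(theta)*px - sin(theta)*py + tx
= -0.8387*7.6 - 0.5446*3.6 + 3.7
= -4.6346


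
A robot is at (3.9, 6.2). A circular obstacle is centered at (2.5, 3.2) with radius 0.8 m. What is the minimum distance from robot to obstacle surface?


center_dist = sqrt((3.9-2.5)^2 + (6.2-3.2)^2)
= sqrt(1.96 + 9.0)
= 3.3106
min_dist = center_dist - radius = 3.3106 - 0.8 = 2.5106 m


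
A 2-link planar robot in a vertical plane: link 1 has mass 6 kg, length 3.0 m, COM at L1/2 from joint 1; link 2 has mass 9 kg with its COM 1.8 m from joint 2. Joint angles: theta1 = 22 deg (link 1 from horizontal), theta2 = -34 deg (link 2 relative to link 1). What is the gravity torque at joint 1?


Horizontal distance from joint 1 to link-1 COM:
  x_c1 = (L1/2)*cos(t1) = 1.5 * 0.9272 = 1.3908 m
Horizontal distance from joint 1 to link-2 COM:
  x_c2 = L1*cos(t1) + Lc2*cos(t1+t2)
       = 3.0*0.9272 + 1.8*0.9781 = 4.5422 m
tau1 = m1*g*x_c1 + m2*g*x_c2
     = 6*9.81*1.3908 + 9*9.81*4.5422
     = 81.8611 + 401.0324
     = 482.8934 Nm


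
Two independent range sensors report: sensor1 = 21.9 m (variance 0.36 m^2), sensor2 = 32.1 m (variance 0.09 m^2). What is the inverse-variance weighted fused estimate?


w1 = (1/var1) / (1/var1 + 1/var2)
   = 2.7778 / (2.7778 + 11.1111) = 0.2
w2 = 1 - w1 = 0.8
fused = w1*s1 + w2*s2 = 4.38 + 25.68
= 30.06 m


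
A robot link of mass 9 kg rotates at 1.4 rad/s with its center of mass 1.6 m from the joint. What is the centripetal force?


F = m * omega^2 * r
= 9 * 1.4^2 * 1.6
= 9 * 1.96 * 1.6
= 28.224 N


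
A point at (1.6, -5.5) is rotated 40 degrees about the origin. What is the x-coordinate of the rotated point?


x' = x*cos(theta) - y*sin(theta)
cos(40 deg) = 0.766, sin(40 deg) = 0.6428
x' = 1.6 * 0.766 - -5.5 * 0.6428
= 1.2257 - -3.5353
= 4.761


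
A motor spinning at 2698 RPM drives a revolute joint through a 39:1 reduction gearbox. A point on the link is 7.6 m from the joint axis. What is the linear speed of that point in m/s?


omega_motor = 2698 * 2*pi/60 = 282.5339 rad/s
omega_joint = omega_motor / 39 = 7.2445 rad/s
v = omega_joint * r = 7.2445 * 7.6
= 55.0579 m/s


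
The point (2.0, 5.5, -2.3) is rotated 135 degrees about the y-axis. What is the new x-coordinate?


Rotation about y-axis: x' = x*cos(theta) + z*sin(theta)
= 2.0 * -0.7071 + -2.3 * 0.7071
= -3.0406


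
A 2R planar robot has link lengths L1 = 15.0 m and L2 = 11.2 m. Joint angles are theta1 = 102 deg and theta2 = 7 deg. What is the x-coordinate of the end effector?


Convert angles to radians: theta1 = 1.7802, theta2 = 0.1222
x = L1*cos(theta1) + L2*cos(theta1+theta2)
x = -3.1187 + -3.6464
x = -6.765


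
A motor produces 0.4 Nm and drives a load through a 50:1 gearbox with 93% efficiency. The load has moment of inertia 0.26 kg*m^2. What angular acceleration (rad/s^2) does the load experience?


tau_out = tau_motor * N * eta
= 0.4 * 50 * 0.93 = 18.6 Nm
alpha = tau_out / I = 18.6 / 0.26
= 71.5385 rad/s^2


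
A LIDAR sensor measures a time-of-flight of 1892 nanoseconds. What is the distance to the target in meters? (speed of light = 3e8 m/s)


tof = 1892 ns = 1.892e-06 s
dist = c * tof / 2
= 3e8 * 1.892e-06 / 2
= 283.8 m


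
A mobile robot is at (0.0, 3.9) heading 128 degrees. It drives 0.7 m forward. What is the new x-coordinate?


x_new = x0 + d*cos(theta)
= 0.0 + 0.7*cos(128)
= 0.0 + -0.431
= -0.431


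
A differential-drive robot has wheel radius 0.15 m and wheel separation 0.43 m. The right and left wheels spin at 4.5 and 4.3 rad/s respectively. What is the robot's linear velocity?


vR = r*wR = 0.15*4.5 = 0.675 m/s
vL = r*wL = 0.15*4.3 = 0.645 m/s
v = (vR+vL)/2 = 0.66 m/s
omega = (vR-vL)/L = 0.0698 rad/s
linear velocity = 0.66 m/s


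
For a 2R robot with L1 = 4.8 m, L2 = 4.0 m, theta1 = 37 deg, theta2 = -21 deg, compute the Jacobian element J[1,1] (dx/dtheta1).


J[1,1] = -L1*sin(t1) - L2*sin(t1+t2)
= -4.8*sin(37) - 4.0*sin(16)
= -3.9913


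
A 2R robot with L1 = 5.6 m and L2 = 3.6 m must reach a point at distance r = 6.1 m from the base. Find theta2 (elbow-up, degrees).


cos(theta2) = (r^2 - L1^2 - L2^2) / (2*L1*L2)
cos(theta2) = (37.21 - 31.36 - 12.96) / 40.32
cos(theta2) = -0.176339
theta2 = 100.1566 degrees


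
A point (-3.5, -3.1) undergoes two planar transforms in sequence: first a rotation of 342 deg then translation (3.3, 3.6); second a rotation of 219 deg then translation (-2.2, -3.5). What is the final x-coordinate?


After transform 1:
x1 = cos(342)*-3.5 - sin(342)*-3.1 + 3.3 = -0.9867
y1 = sin(342)*-3.5 + cos(342)*-3.1 + 3.6 = 1.7333
After transform 2:
x2 = cos(219)*-0.9867 - sin(219)*1.7333 + -2.2
= -0.3424


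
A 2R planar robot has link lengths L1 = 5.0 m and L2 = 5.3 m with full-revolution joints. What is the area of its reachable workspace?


r_max = L1 + L2 = 10.3 m
r_min = |L1 - L2| = 0.3 m
Area = pi*(r_max^2 - r_min^2)
= pi*(106.09 - 0.09)
= pi * 106.0
= 333.0088 m^2


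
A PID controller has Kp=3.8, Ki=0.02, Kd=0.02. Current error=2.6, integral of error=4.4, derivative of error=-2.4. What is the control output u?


u = Kp*e + Ki*int(e) + Kd*de/dt
= 3.8*2.6 + 0.02*4.4 + 0.02*(-2.4)
= 9.88 + 0.088 + -0.048
= 9.92


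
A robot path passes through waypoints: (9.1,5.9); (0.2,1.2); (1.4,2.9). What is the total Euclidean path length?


Segment lengths:
  seg1 = sqrt((-8.9)^2 + (-4.7)^2) = 10.0648
  seg2 = sqrt((1.2)^2 + (1.7)^2) = 2.0809
Total = 12.1457


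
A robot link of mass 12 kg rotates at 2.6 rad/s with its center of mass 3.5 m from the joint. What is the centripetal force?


F = m * omega^2 * r
= 12 * 2.6^2 * 3.5
= 12 * 6.76 * 3.5
= 283.92 N


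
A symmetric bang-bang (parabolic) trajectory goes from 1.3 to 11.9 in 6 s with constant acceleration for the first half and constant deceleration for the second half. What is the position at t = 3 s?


Symmetric rest-to-rest: each phase covers (pf-p0)/2 in time T/2. 0.5*a*(T/2)^2 = (pf-p0)/2 => a = 4*(pf-p0)/T^2
a = 4*(11.9-1.3)/6^2 = 1.1778
t = 3 is in the acceleration phase (t <= T/2).
p = p0 + 0.5*a*t^2 = 1.3 + 0.5*1.1778*3^2
= 6.6


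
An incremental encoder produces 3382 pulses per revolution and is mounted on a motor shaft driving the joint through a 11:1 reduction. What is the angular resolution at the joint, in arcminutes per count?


counts per rev = 3382
effective counts at joint = 3382 * 11 = 37202
resolution = 360*60 / 37202
= 0.5806 arcmin/count


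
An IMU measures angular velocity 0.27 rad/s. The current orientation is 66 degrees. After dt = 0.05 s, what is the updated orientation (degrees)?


delta_theta = w * dt = 0.27 * 0.05 = 0.0135 rad
= 0.7735 deg
theta_new = 66 + 0.7735 = 66.7735 deg


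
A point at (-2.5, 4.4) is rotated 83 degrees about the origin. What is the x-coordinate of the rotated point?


x' = x*cos(theta) - y*sin(theta)
cos(83 deg) = 0.1219, sin(83 deg) = 0.9925
x' = -2.5 * 0.1219 - 4.4 * 0.9925
= -0.3047 - 4.3672
= -4.6719


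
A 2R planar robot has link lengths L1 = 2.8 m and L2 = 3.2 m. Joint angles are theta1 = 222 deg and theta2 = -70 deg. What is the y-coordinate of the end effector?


Convert angles to radians: theta1 = 3.8746, theta2 = -1.2217
y = L1*sin(theta1) + L2*sin(theta1+theta2)
y = -1.8736 + 1.5023
y = -0.3713


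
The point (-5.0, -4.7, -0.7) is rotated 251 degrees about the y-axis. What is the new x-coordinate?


Rotation about y-axis: x' = x*cos(theta) + z*sin(theta)
= -5.0 * -0.3256 + -0.7 * -0.9455
= 2.2897


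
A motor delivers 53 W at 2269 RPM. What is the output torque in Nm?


omega = 2269 * 2*pi/60 = 237.6091 rad/s
tau = P / omega = 53 / 237.6091
= 0.2231 Nm


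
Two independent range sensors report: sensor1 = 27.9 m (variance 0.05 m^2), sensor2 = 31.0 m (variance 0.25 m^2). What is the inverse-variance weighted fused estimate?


w1 = (1/var1) / (1/var1 + 1/var2)
   = 20.0 / (20.0 + 4.0) = 0.8333
w2 = 1 - w1 = 0.1667
fused = w1*s1 + w2*s2 = 23.25 + 5.1667
= 28.4167 m


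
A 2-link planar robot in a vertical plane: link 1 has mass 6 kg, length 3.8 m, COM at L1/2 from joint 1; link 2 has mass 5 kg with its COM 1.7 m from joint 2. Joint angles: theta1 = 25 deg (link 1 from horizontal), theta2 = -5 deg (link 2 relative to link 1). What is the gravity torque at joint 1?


Horizontal distance from joint 1 to link-1 COM:
  x_c1 = (L1/2)*cos(t1) = 1.9 * 0.9063 = 1.722 m
Horizontal distance from joint 1 to link-2 COM:
  x_c2 = L1*cos(t1) + Lc2*cos(t1+t2)
       = 3.8*0.9063 + 1.7*0.9397 = 5.0414 m
tau1 = m1*g*x_c1 + m2*g*x_c2
     = 6*9.81*1.722 + 5*9.81*5.0414
     = 101.356 + 247.283
     = 348.639 Nm


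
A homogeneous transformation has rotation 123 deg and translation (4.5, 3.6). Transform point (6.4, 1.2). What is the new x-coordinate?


x' = cos(theta)*px - sin(theta)*py + tx
= -0.5446*6.4 - 0.8387*1.2 + 4.5
= 0.0079


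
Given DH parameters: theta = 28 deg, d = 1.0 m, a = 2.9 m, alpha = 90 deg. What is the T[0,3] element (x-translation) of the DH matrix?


T[0,3] = a * cos(theta)
= 2.9 * cos(28 deg)
= 2.9 * 0.8829
= 2.5605


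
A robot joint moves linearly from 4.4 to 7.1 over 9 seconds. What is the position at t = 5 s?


s = t/T = 5/9 = 0.5556
p(t) = p0 + (pf-p0)*s
= 4.4 + (7.1 - 4.4) * 0.5556
= 5.9


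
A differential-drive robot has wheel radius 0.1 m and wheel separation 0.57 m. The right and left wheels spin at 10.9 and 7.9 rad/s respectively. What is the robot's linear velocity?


vR = r*wR = 0.1*10.9 = 1.09 m/s
vL = r*wL = 0.1*7.9 = 0.79 m/s
v = (vR+vL)/2 = 0.94 m/s
omega = (vR-vL)/L = 0.5263 rad/s
linear velocity = 0.94 m/s


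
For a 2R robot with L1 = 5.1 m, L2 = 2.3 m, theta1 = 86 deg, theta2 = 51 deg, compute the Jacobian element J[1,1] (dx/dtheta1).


J[1,1] = -L1*sin(t1) - L2*sin(t1+t2)
= -5.1*sin(86) - 2.3*sin(137)
= -6.6562


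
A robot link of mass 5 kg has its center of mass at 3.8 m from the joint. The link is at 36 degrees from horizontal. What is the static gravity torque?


tau = m*g*L*cos(angle)
= 5 * 9.81 * 3.8 * cos(36 deg)
= 5 * 9.81 * 3.8 * 0.809
= 150.7927 Nm


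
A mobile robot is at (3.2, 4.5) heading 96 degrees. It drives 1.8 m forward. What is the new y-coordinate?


y_new = y0 + d*sin(theta)
= 4.5 + 1.8*sin(96)
= 4.5 + 1.7901
= 6.2901


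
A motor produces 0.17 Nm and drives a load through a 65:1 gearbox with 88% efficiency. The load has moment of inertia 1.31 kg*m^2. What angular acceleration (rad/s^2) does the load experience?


tau_out = tau_motor * N * eta
= 0.17 * 65 * 0.88 = 9.724 Nm
alpha = tau_out / I = 9.724 / 1.31
= 7.4229 rad/s^2


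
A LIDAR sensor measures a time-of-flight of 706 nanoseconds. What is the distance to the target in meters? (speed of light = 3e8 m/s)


tof = 706 ns = 7.06e-07 s
dist = c * tof / 2
= 3e8 * 7.06e-07 / 2
= 105.9 m


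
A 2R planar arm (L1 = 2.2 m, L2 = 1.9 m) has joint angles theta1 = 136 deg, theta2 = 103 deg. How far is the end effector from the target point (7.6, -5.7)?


End effector via forward kinematics:
x = L1*cos(t1) + L2*cos(t1+t2) = -2.5611
y = L1*sin(t1) + L2*sin(t1+t2) = -0.1004
Distance to target:
d = sqrt((7.6 - -2.5611)^2 + (-5.7 - -0.1004)^2)
= sqrt(103.2484 + 31.3559)
= 11.6019 m


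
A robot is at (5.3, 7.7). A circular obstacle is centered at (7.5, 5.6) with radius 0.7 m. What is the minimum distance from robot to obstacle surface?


center_dist = sqrt((5.3-7.5)^2 + (7.7-5.6)^2)
= sqrt(4.84 + 4.41)
= 3.0414
min_dist = center_dist - radius = 3.0414 - 0.7 = 2.3414 m


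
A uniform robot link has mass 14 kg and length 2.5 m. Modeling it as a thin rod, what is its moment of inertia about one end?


I = (1/3) * m * L^2
= (1/3) * 14 * 2.5^2
= 0.333333 * 14 * 6.25
= 29.1667 kg*m^2


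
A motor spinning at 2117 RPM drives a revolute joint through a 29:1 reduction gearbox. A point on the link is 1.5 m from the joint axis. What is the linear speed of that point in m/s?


omega_motor = 2117 * 2*pi/60 = 221.6917 rad/s
omega_joint = omega_motor / 29 = 7.6445 rad/s
v = omega_joint * r = 7.6445 * 1.5
= 11.4668 m/s


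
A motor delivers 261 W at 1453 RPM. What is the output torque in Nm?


omega = 1453 * 2*pi/60 = 152.1578 rad/s
tau = P / omega = 261 / 152.1578
= 1.7153 Nm


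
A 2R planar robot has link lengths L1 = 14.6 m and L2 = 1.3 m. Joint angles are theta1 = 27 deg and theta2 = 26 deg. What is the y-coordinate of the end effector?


Convert angles to radians: theta1 = 0.4712, theta2 = 0.4538
y = L1*sin(theta1) + L2*sin(theta1+theta2)
y = 6.6283 + 1.0382
y = 7.6665


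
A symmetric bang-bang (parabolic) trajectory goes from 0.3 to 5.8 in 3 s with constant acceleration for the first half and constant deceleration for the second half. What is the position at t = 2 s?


Symmetric rest-to-rest: each phase covers (pf-p0)/2 in time T/2. 0.5*a*(T/2)^2 = (pf-p0)/2 => a = 4*(pf-p0)/T^2
a = 4*(5.8-0.3)/3^2 = 2.4444
t = 2 is in the deceleration phase (t > T/2).
p = pf - 0.5*a*(T-t)^2 = 5.8 - 0.5*2.4444*1^2
= 4.5778


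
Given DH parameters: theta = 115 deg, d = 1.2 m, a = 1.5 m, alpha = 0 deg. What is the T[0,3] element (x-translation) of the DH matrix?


T[0,3] = a * cos(theta)
= 1.5 * cos(115 deg)
= 1.5 * -0.4226
= -0.6339


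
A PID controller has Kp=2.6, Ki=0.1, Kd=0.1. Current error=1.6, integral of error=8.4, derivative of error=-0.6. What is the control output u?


u = Kp*e + Ki*int(e) + Kd*de/dt
= 2.6*1.6 + 0.1*8.4 + 0.1*(-0.6)
= 4.16 + 0.84 + -0.06
= 4.94


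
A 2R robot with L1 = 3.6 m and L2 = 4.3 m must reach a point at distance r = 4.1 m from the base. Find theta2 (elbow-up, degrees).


cos(theta2) = (r^2 - L1^2 - L2^2) / (2*L1*L2)
cos(theta2) = (16.81 - 12.96 - 18.49) / 30.96
cos(theta2) = -0.472868
theta2 = 118.2206 degrees


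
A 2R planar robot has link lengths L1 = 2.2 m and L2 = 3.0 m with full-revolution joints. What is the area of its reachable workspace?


r_max = L1 + L2 = 5.2 m
r_min = |L1 - L2| = 0.8 m
Area = pi*(r_max^2 - r_min^2)
= pi*(27.04 - 0.64)
= pi * 26.4
= 82.938 m^2


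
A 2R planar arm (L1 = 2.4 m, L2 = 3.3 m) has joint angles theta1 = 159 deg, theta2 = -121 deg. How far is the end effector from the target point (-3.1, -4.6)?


End effector via forward kinematics:
x = L1*cos(t1) + L2*cos(t1+t2) = 0.3598
y = L1*sin(t1) + L2*sin(t1+t2) = 2.8918
Distance to target:
d = sqrt((-3.1 - 0.3598)^2 + (-4.6 - 2.8918)^2)
= sqrt(11.9705 + 56.1266)
= 8.2521 m


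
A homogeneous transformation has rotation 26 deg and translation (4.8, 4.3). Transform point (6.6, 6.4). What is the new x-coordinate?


x' = cos(theta)*px - sin(theta)*py + tx
= 0.8988*6.6 - 0.4384*6.4 + 4.8
= 7.9265


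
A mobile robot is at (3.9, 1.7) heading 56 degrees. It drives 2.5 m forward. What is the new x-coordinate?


x_new = x0 + d*cos(theta)
= 3.9 + 2.5*cos(56)
= 3.9 + 1.398
= 5.298


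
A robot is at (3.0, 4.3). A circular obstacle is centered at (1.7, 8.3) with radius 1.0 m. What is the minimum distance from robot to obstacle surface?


center_dist = sqrt((3.0-1.7)^2 + (4.3-8.3)^2)
= sqrt(1.69 + 16.0)
= 4.2059
min_dist = center_dist - radius = 4.2059 - 1.0 = 3.2059 m


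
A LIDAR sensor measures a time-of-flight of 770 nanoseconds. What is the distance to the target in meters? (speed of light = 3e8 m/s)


tof = 770 ns = 7.7e-07 s
dist = c * tof / 2
= 3e8 * 7.7e-07 / 2
= 115.5 m


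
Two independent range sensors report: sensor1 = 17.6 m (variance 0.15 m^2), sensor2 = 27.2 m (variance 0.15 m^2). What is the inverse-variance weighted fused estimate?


w1 = (1/var1) / (1/var1 + 1/var2)
   = 6.6667 / (6.6667 + 6.6667) = 0.5
w2 = 1 - w1 = 0.5
fused = w1*s1 + w2*s2 = 8.8 + 13.6
= 22.4 m


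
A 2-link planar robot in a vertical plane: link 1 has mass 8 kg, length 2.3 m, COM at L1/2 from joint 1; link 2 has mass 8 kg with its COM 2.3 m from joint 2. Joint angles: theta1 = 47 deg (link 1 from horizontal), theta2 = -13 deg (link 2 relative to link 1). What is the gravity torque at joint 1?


Horizontal distance from joint 1 to link-1 COM:
  x_c1 = (L1/2)*cos(t1) = 1.15 * 0.682 = 0.7843 m
Horizontal distance from joint 1 to link-2 COM:
  x_c2 = L1*cos(t1) + Lc2*cos(t1+t2)
       = 2.3*0.682 + 2.3*0.829 = 3.4754 m
tau1 = m1*g*x_c1 + m2*g*x_c2
     = 8*9.81*0.7843 + 8*9.81*3.4754
     = 61.5517 + 272.748
     = 334.2997 Nm


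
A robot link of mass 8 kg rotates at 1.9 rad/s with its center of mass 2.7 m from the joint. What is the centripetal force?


F = m * omega^2 * r
= 8 * 1.9^2 * 2.7
= 8 * 3.61 * 2.7
= 77.976 N


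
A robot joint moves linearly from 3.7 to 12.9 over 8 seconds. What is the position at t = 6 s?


s = t/T = 6/8 = 0.75
p(t) = p0 + (pf-p0)*s
= 3.7 + (12.9 - 3.7) * 0.75
= 10.6


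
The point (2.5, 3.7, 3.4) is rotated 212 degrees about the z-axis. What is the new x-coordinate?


Rotation about z-axis: x' = x*cos(theta) - y*sin(theta)
= 2.5 * -0.848 - 3.7 * -0.5299
= -0.1594


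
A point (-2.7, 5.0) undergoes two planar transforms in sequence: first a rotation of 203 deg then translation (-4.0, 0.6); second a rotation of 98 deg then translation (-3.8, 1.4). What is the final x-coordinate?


After transform 1:
x1 = cos(203)*-2.7 - sin(203)*5.0 + -4.0 = 0.439
y1 = sin(203)*-2.7 + cos(203)*5.0 + 0.6 = -2.9476
After transform 2:
x2 = cos(98)*0.439 - sin(98)*-2.9476 + -3.8
= -0.9422


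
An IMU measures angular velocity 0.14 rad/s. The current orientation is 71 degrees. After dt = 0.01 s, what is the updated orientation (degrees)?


delta_theta = w * dt = 0.14 * 0.01 = 0.0014 rad
= 0.0802 deg
theta_new = 71 + 0.0802 = 71.0802 deg


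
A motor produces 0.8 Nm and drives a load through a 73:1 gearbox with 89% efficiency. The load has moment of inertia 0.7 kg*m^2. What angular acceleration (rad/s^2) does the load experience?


tau_out = tau_motor * N * eta
= 0.8 * 73 * 0.89 = 51.976 Nm
alpha = tau_out / I = 51.976 / 0.7
= 74.2514 rad/s^2


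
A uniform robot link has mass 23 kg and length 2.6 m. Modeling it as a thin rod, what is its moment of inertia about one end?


I = (1/3) * m * L^2
= (1/3) * 23 * 2.6^2
= 0.333333 * 23 * 6.76
= 51.8267 kg*m^2


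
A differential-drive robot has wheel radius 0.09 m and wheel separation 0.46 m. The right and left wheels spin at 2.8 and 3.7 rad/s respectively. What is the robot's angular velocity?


vR = r*wR = 0.09*2.8 = 0.252 m/s
vL = r*wL = 0.09*3.7 = 0.333 m/s
v = (vR+vL)/2 = 0.2925 m/s
omega = (vR-vL)/L = -0.1761 rad/s
angular velocity = -0.1761 rad/s


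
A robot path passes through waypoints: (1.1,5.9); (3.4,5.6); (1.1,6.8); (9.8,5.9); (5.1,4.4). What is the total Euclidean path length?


Segment lengths:
  seg1 = sqrt((2.3)^2 + (-0.3)^2) = 2.3195
  seg2 = sqrt((-2.3)^2 + (1.2)^2) = 2.5942
  seg3 = sqrt((8.7)^2 + (-0.9)^2) = 8.7464
  seg4 = sqrt((-4.7)^2 + (-1.5)^2) = 4.9336
Total = 18.5937


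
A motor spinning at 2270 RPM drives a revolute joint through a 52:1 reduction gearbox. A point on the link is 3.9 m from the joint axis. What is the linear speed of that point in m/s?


omega_motor = 2270 * 2*pi/60 = 237.7138 rad/s
omega_joint = omega_motor / 52 = 4.5714 rad/s
v = omega_joint * r = 4.5714 * 3.9
= 17.8285 m/s


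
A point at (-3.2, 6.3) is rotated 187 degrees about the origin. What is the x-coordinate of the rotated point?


x' = x*cos(theta) - y*sin(theta)
cos(187 deg) = -0.9925, sin(187 deg) = -0.1219
x' = -3.2 * -0.9925 - 6.3 * -0.1219
= 3.1761 - -0.7678
= 3.9439


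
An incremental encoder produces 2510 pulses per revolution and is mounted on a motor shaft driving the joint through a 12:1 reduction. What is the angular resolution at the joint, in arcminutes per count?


counts per rev = 2510
effective counts at joint = 2510 * 12 = 30120
resolution = 360*60 / 30120
= 0.7171 arcmin/count


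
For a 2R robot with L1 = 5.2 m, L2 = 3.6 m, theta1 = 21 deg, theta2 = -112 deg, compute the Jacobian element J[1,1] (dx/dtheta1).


J[1,1] = -L1*sin(t1) - L2*sin(t1+t2)
= -5.2*sin(21) - 3.6*sin(-91)
= 1.7359


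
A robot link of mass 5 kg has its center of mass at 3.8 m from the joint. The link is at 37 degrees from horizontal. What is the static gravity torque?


tau = m*g*L*cos(angle)
= 5 * 9.81 * 3.8 * cos(37 deg)
= 5 * 9.81 * 3.8 * 0.7986
= 148.8577 Nm


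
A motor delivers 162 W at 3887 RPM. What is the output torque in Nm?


omega = 3887 * 2*pi/60 = 407.0457 rad/s
tau = P / omega = 162 / 407.0457
= 0.398 Nm


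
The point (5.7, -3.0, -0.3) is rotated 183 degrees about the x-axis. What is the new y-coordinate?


Rotation about x-axis: y' = y*cos(theta) - z*sin(theta)
= -3.0 * -0.9986 - -0.3 * -0.0523
= 2.9802


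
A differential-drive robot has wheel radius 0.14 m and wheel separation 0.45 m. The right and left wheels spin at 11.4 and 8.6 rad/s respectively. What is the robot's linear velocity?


vR = r*wR = 0.14*11.4 = 1.596 m/s
vL = r*wL = 0.14*8.6 = 1.204 m/s
v = (vR+vL)/2 = 1.4 m/s
omega = (vR-vL)/L = 0.8711 rad/s
linear velocity = 1.4 m/s


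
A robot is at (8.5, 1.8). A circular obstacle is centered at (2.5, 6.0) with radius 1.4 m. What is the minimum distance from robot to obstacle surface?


center_dist = sqrt((8.5-2.5)^2 + (1.8-6.0)^2)
= sqrt(36.0 + 17.64)
= 7.3239
min_dist = center_dist - radius = 7.3239 - 1.4 = 5.9239 m


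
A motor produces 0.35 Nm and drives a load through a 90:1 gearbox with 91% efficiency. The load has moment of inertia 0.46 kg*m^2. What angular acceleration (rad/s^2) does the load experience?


tau_out = tau_motor * N * eta
= 0.35 * 90 * 0.91 = 28.665 Nm
alpha = tau_out / I = 28.665 / 0.46
= 62.3152 rad/s^2


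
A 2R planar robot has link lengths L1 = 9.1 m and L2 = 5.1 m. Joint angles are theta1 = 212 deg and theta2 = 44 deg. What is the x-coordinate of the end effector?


Convert angles to radians: theta1 = 3.7001, theta2 = 0.7679
x = L1*cos(theta1) + L2*cos(theta1+theta2)
x = -7.7172 + -1.2338
x = -8.951


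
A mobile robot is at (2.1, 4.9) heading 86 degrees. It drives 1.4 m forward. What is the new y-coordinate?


y_new = y0 + d*sin(theta)
= 4.9 + 1.4*sin(86)
= 4.9 + 1.3966
= 6.2966


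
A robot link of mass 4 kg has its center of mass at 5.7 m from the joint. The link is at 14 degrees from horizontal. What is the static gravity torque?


tau = m*g*L*cos(angle)
= 4 * 9.81 * 5.7 * cos(14 deg)
= 4 * 9.81 * 5.7 * 0.9703
= 217.0241 Nm


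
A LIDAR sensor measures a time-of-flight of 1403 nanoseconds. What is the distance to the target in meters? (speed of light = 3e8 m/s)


tof = 1403 ns = 1.403e-06 s
dist = c * tof / 2
= 3e8 * 1.403e-06 / 2
= 210.45 m


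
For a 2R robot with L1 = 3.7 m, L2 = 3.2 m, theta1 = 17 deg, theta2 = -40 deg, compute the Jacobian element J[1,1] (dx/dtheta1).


J[1,1] = -L1*sin(t1) - L2*sin(t1+t2)
= -3.7*sin(17) - 3.2*sin(-23)
= 0.1686


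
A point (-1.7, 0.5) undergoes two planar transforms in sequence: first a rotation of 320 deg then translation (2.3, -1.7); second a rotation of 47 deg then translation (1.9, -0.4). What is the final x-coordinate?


After transform 1:
x1 = cos(320)*-1.7 - sin(320)*0.5 + 2.3 = 1.3191
y1 = sin(320)*-1.7 + cos(320)*0.5 + -1.7 = -0.2242
After transform 2:
x2 = cos(47)*1.3191 - sin(47)*-0.2242 + 1.9
= 2.9636


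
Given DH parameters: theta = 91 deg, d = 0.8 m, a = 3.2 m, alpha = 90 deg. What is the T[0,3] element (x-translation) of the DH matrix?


T[0,3] = a * cos(theta)
= 3.2 * cos(91 deg)
= 3.2 * -0.0175
= -0.0558


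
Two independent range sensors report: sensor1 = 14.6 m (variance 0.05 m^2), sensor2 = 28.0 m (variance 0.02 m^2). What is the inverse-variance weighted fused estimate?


w1 = (1/var1) / (1/var1 + 1/var2)
   = 20.0 / (20.0 + 50.0) = 0.2857
w2 = 1 - w1 = 0.7143
fused = w1*s1 + w2*s2 = 4.1714 + 20.0
= 24.1714 m


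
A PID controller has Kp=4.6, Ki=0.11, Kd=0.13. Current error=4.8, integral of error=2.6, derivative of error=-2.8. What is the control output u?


u = Kp*e + Ki*int(e) + Kd*de/dt
= 4.6*4.8 + 0.11*2.6 + 0.13*(-2.8)
= 22.08 + 0.286 + -0.364
= 22.002


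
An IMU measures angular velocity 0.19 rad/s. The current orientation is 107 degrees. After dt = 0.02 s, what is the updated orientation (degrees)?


delta_theta = w * dt = 0.19 * 0.02 = 0.0038 rad
= 0.2177 deg
theta_new = 107 + 0.2177 = 107.2177 deg


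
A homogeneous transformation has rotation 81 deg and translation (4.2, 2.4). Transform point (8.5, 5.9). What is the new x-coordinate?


x' = cos(theta)*px - sin(theta)*py + tx
= 0.1564*8.5 - 0.9877*5.9 + 4.2
= -0.2977


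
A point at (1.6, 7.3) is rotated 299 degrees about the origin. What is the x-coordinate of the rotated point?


x' = x*cos(theta) - y*sin(theta)
cos(299 deg) = 0.4848, sin(299 deg) = -0.8746
x' = 1.6 * 0.4848 - 7.3 * -0.8746
= 0.7757 - -6.3847
= 7.1604


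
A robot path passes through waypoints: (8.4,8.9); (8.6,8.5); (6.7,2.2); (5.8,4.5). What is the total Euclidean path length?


Segment lengths:
  seg1 = sqrt((0.2)^2 + (-0.4)^2) = 0.4472
  seg2 = sqrt((-1.9)^2 + (-6.3)^2) = 6.5803
  seg3 = sqrt((-0.9)^2 + (2.3)^2) = 2.4698
Total = 9.4973


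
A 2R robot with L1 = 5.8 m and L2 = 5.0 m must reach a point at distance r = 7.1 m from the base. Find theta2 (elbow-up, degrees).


cos(theta2) = (r^2 - L1^2 - L2^2) / (2*L1*L2)
cos(theta2) = (50.41 - 33.64 - 25.0) / 58.0
cos(theta2) = -0.141897
theta2 = 98.1576 degrees
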